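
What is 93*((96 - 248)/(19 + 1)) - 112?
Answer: -4094/5 ≈ -818.80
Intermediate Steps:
93*((96 - 248)/(19 + 1)) - 112 = 93*(-152/20) - 112 = 93*(-152*1/20) - 112 = 93*(-38/5) - 112 = -3534/5 - 112 = -4094/5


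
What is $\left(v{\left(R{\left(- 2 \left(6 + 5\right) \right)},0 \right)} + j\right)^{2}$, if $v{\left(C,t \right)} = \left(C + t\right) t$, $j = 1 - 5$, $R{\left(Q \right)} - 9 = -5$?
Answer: $16$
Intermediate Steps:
$R{\left(Q \right)} = 4$ ($R{\left(Q \right)} = 9 - 5 = 4$)
$j = -4$
$v{\left(C,t \right)} = t \left(C + t\right)$
$\left(v{\left(R{\left(- 2 \left(6 + 5\right) \right)},0 \right)} + j\right)^{2} = \left(0 \left(4 + 0\right) - 4\right)^{2} = \left(0 \cdot 4 - 4\right)^{2} = \left(0 - 4\right)^{2} = \left(-4\right)^{2} = 16$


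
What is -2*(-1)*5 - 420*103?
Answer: -43250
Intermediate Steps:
-2*(-1)*5 - 420*103 = 2*5 - 43260 = 10 - 43260 = -43250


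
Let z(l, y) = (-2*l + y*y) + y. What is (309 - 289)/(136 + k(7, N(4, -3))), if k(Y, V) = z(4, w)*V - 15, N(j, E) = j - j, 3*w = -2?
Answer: 20/121 ≈ 0.16529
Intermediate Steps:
w = -⅔ (w = (⅓)*(-2) = -⅔ ≈ -0.66667)
z(l, y) = y + y² - 2*l (z(l, y) = (-2*l + y²) + y = (y² - 2*l) + y = y + y² - 2*l)
N(j, E) = 0
k(Y, V) = -15 - 74*V/9 (k(Y, V) = (-⅔ + (-⅔)² - 2*4)*V - 15 = (-⅔ + 4/9 - 8)*V - 15 = -74*V/9 - 15 = -15 - 74*V/9)
(309 - 289)/(136 + k(7, N(4, -3))) = (309 - 289)/(136 + (-15 - 74/9*0)) = 20/(136 + (-15 + 0)) = 20/(136 - 15) = 20/121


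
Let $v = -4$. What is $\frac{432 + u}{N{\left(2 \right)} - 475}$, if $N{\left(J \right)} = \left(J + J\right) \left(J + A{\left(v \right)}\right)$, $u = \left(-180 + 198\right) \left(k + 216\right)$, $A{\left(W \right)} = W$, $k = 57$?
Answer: $- \frac{1782}{161} \approx -11.068$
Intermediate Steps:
$u = 4914$ ($u = \left(-180 + 198\right) \left(57 + 216\right) = 18 \cdot 273 = 4914$)
$N{\left(J \right)} = 2 J \left(-4 + J\right)$ ($N{\left(J \right)} = \left(J + J\right) \left(J - 4\right) = 2 J \left(-4 + J\right)$)
$\frac{432 + u}{N{\left(2 \right)} - 475} = \frac{432 + 4914}{2 \cdot 2 \left(-4 + 2\right) - 475} = \frac{5346}{2 \cdot 2 \left(-2\right) - 475} = \frac{5346}{-8 - 475} = \frac{5346}{-483} = 5346 \left(- \frac{1}{483}\right) = - \frac{1782}{161}$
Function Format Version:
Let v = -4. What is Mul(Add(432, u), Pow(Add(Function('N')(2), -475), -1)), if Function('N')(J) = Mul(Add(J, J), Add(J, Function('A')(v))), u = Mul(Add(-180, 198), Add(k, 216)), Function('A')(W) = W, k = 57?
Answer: Rational(-1782, 161) ≈ -11.068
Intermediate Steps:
u = 4914 (u = Mul(Add(-180, 198), Add(57, 216)) = Mul(18, 273) = 4914)
Function('N')(J) = Mul(2, J, Add(-4, J)) (Function('N')(J) = Mul(Add(J, J), Add(J, -4)) = Mul(Mul(2, J), Add(-4, J)) = Mul(2, J, Add(-4, J)))
Mul(Add(432, u), Pow(Add(Function('N')(2), -475), -1)) = Mul(Add(432, 4914), Pow(Add(Mul(2, 2, Add(-4, 2)), -475), -1)) = Mul(5346, Pow(Add(Mul(2, 2, -2), -475), -1)) = Mul(5346, Pow(Add(-8, -475), -1)) = Mul(5346, Pow(-483, -1)) = Mul(5346, Rational(-1, 483)) = Rational(-1782, 161)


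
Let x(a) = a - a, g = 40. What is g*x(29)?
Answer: 0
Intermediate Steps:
x(a) = 0
g*x(29) = 40*0 = 0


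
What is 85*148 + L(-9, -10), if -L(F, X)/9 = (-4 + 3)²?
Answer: 12571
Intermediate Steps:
L(F, X) = -9 (L(F, X) = -9*(-4 + 3)² = -9*(-1)² = -9*1 = -9)
85*148 + L(-9, -10) = 85*148 - 9 = 12580 - 9 = 12571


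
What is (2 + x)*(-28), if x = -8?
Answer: 168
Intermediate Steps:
(2 + x)*(-28) = (2 - 8)*(-28) = -6*(-28) = 168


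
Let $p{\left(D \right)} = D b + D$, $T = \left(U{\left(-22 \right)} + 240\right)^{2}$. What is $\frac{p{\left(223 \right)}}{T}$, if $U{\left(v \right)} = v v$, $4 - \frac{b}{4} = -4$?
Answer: $\frac{7359}{524176} \approx 0.014039$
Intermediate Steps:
$b = 32$ ($b = 16 - -16 = 16 + 16 = 32$)
$U{\left(v \right)} = v^{2}$
$T = 524176$ ($T = \left(\left(-22\right)^{2} + 240\right)^{2} = \left(484 + 240\right)^{2} = 724^{2} = 524176$)
$p{\left(D \right)} = 33 D$ ($p{\left(D \right)} = D 32 + D = 32 D + D = 33 D$)
$\frac{p{\left(223 \right)}}{T} = \frac{33 \cdot 223}{524176} = 7359 \cdot \frac{1}{524176} = \frac{7359}{524176}$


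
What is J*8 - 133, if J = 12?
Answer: -37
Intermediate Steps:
J*8 - 133 = 12*8 - 133 = 96 - 133 = -37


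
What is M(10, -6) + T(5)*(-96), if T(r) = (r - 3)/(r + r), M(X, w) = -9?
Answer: -141/5 ≈ -28.200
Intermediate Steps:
T(r) = (-3 + r)/(2*r) (T(r) = (-3 + r)/((2*r)) = (-3 + r)*(1/(2*r)) = (-3 + r)/(2*r))
M(10, -6) + T(5)*(-96) = -9 + ((½)*(-3 + 5)/5)*(-96) = -9 + ((½)*(⅕)*2)*(-96) = -9 + (⅕)*(-96) = -9 - 96/5 = -141/5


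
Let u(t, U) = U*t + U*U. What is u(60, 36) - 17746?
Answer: -14290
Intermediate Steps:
u(t, U) = U² + U*t (u(t, U) = U*t + U² = U² + U*t)
u(60, 36) - 17746 = 36*(36 + 60) - 17746 = 36*96 - 17746 = 3456 - 17746 = -14290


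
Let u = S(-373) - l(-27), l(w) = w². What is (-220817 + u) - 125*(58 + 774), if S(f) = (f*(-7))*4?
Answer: -315102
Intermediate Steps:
S(f) = -28*f (S(f) = -7*f*4 = -28*f)
u = 9715 (u = -28*(-373) - 1*(-27)² = 10444 - 1*729 = 10444 - 729 = 9715)
(-220817 + u) - 125*(58 + 774) = (-220817 + 9715) - 125*(58 + 774) = -211102 - 125*832 = -211102 - 104000 = -315102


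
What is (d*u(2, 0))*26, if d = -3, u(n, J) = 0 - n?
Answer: 156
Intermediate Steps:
u(n, J) = -n
(d*u(2, 0))*26 = -(-3)*2*26 = -3*(-2)*26 = 6*26 = 156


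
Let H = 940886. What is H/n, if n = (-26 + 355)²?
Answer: 940886/108241 ≈ 8.6925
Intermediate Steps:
n = 108241 (n = 329² = 108241)
H/n = 940886/108241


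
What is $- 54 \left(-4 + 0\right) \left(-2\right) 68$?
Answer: $-29376$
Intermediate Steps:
$- 54 \left(-4 + 0\right) \left(-2\right) 68 = - 54 \left(\left(-4\right) \left(-2\right)\right) 68 = \left(-54\right) 8 \cdot 68 = \left(-432\right) 68 = -29376$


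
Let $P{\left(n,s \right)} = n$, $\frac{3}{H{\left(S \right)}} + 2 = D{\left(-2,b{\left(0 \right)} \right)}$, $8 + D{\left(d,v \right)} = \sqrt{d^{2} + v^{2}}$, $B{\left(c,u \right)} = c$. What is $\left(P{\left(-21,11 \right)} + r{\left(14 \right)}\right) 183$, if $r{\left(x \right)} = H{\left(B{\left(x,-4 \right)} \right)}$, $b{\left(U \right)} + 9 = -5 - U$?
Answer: $- \frac{37881}{10} + \frac{549 \sqrt{2}}{10} \approx -3710.5$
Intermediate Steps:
$b{\left(U \right)} = -14 - U$ ($b{\left(U \right)} = -9 - \left(5 + U\right) = -14 - U$)
$D{\left(d,v \right)} = -8 + \sqrt{d^{2} + v^{2}}$
$H{\left(S \right)} = \frac{3}{-10 + 10 \sqrt{2}}$ ($H{\left(S \right)} = \frac{3}{-2 - \left(8 - \sqrt{\left(-2\right)^{2} + \left(-14 - 0\right)^{2}}\right)} = \frac{3}{-2 - \left(8 - \sqrt{4 + \left(-14 + 0\right)^{2}}\right)} = \frac{3}{-2 - \left(8 - \sqrt{4 + \left(-14\right)^{2}}\right)} = \frac{3}{-2 - \left(8 - \sqrt{4 + 196}\right)} = \frac{3}{-2 - \left(8 - \sqrt{200}\right)} = \frac{3}{-2 - \left(8 - 10 \sqrt{2}\right)} = \frac{3}{-10 + 10 \sqrt{2}}$)
$r{\left(x \right)} = \frac{3}{10} + \frac{3 \sqrt{2}}{10}$
$\left(P{\left(-21,11 \right)} + r{\left(14 \right)}\right) 183 = \left(-21 + \left(\frac{3}{10} + \frac{3 \sqrt{2}}{10}\right)\right) 183 = \left(- \frac{207}{10} + \frac{3 \sqrt{2}}{10}\right) 183 = - \frac{37881}{10} + \frac{549 \sqrt{2}}{10}$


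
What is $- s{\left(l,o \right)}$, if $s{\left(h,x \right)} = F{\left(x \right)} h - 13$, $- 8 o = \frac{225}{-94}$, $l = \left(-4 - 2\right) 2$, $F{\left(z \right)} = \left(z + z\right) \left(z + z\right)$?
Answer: $\frac{611347}{35344} \approx 17.297$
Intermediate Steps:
$F{\left(z \right)} = 4 z^{2}$ ($F{\left(z \right)} = 2 z 2 z = 4 z^{2}$)
$l = -12$ ($l = \left(-6\right) 2 = -12$)
$o = \frac{225}{752}$ ($o = - \frac{225 \frac{1}{-94}}{8} = - \frac{225 \left(- \frac{1}{94}\right)}{8} = \left(- \frac{1}{8}\right) \left(- \frac{225}{94}\right) = \frac{225}{752} \approx 0.2992$)
$s{\left(h,x \right)} = -13 + 4 h x^{2}$ ($s{\left(h,x \right)} = 4 x^{2} h - 13 = 4 h x^{2} - 13 = -13 + 4 h x^{2}$)
$- s{\left(l,o \right)} = - (-13 + 4 \left(-12\right) \left(\frac{225}{752}\right)^{2}) = - (-13 + 4 \left(-12\right) \frac{50625}{565504}) = - (-13 - \frac{151875}{35344}) = \left(-1\right) \left(- \frac{611347}{35344}\right) = \frac{611347}{35344}$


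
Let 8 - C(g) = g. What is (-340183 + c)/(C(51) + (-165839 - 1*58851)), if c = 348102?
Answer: -7919/224733 ≈ -0.035237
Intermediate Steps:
C(g) = 8 - g
(-340183 + c)/(C(51) + (-165839 - 1*58851)) = (-340183 + 348102)/((8 - 1*51) + (-165839 - 1*58851)) = 7919/((8 - 51) + (-165839 - 58851)) = 7919/(-43 - 224690) = 7919/(-224733) = 7919*(-1/224733) = -7919/224733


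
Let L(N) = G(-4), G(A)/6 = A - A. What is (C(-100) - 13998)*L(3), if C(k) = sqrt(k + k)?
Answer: 0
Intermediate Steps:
C(k) = sqrt(2)*sqrt(k) (C(k) = sqrt(2*k) = sqrt(2)*sqrt(k))
G(A) = 0 (G(A) = 6*(A - A) = 6*0 = 0)
L(N) = 0
(C(-100) - 13998)*L(3) = (sqrt(2)*sqrt(-100) - 13998)*0 = (sqrt(2)*(10*I) - 13998)*0 = (10*I*sqrt(2) - 13998)*0 = (-13998 + 10*I*sqrt(2))*0 = 0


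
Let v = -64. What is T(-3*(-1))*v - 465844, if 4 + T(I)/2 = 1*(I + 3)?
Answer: -466100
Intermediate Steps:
T(I) = -2 + 2*I (T(I) = -8 + 2*(1*(I + 3)) = -8 + 2*(1*(3 + I)) = -8 + 2*(3 + I) = -8 + (6 + 2*I) = -2 + 2*I)
T(-3*(-1))*v - 465844 = (-2 + 2*(-3*(-1)))*(-64) - 465844 = (-2 + 2*3)*(-64) - 465844 = (-2 + 6)*(-64) - 465844 = 4*(-64) - 465844 = -256 - 465844 = -466100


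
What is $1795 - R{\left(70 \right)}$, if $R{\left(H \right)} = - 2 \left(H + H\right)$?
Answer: $2075$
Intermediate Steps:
$R{\left(H \right)} = - 4 H$ ($R{\left(H \right)} = - 2 \cdot 2 H = - 4 H$)
$1795 - R{\left(70 \right)} = 1795 - \left(-4\right) 70 = 1795 - -280 = 1795 + 280 = 2075$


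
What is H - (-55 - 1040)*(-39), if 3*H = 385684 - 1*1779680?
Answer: -1522111/3 ≈ -5.0737e+5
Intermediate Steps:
H = -1393996/3 (H = (385684 - 1*1779680)/3 = (385684 - 1779680)/3 = (⅓)*(-1393996) = -1393996/3 ≈ -4.6467e+5)
H - (-55 - 1040)*(-39) = -1393996/3 - (-55 - 1040)*(-39) = -1393996/3 - (-1095)*(-39) = -1393996/3 - 1*42705 = -1393996/3 - 42705 = -1522111/3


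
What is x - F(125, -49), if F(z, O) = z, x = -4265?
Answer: -4390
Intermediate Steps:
x - F(125, -49) = -4265 - 1*125 = -4265 - 125 = -4390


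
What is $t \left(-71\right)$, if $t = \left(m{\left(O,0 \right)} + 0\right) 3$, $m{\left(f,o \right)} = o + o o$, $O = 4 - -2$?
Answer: $0$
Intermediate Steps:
$O = 6$ ($O = 4 + 2 = 6$)
$m{\left(f,o \right)} = o + o^{2}$
$t = 0$ ($t = \left(0 \left(1 + 0\right) + 0\right) 3 = \left(0 \cdot 1 + 0\right) 3 = \left(0 + 0\right) 3 = 0 \cdot 3 = 0$)
$t \left(-71\right) = 0 \left(-71\right) = 0$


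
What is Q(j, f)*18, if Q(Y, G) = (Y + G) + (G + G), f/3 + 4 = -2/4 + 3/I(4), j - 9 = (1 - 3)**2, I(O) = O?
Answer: -747/2 ≈ -373.50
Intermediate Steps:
j = 13 (j = 9 + (1 - 3)**2 = 9 + (-2)**2 = 9 + 4 = 13)
f = -45/4 (f = -12 + 3*(-2/4 + 3/4) = -12 + 3*(-2*1/4 + 3*(1/4)) = -12 + 3*(-1/2 + 3/4) = -12 + 3*(1/4) = -12 + 3/4 = -45/4 ≈ -11.250)
Q(Y, G) = Y + 3*G (Q(Y, G) = (G + Y) + 2*G = Y + 3*G)
Q(j, f)*18 = (13 + 3*(-45/4))*18 = (13 - 135/4)*18 = -83/4*18 = -747/2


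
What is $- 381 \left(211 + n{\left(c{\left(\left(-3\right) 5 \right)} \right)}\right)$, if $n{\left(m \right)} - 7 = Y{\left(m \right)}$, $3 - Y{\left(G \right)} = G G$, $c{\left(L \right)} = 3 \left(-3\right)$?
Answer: $-53340$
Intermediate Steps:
$c{\left(L \right)} = -9$
$Y{\left(G \right)} = 3 - G^{2}$ ($Y{\left(G \right)} = 3 - G G = 3 - G^{2}$)
$n{\left(m \right)} = 10 - m^{2}$ ($n{\left(m \right)} = 7 - \left(-3 + m^{2}\right) = 10 - m^{2}$)
$- 381 \left(211 + n{\left(c{\left(\left(-3\right) 5 \right)} \right)}\right) = - 381 \left(211 + \left(10 - \left(-9\right)^{2}\right)\right) = - 381 \left(211 + \left(10 - 81\right)\right) = - 381 \left(211 - 71\right) = \left(-381\right) 140 = -53340$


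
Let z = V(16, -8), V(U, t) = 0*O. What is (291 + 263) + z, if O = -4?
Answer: 554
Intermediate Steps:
V(U, t) = 0 (V(U, t) = 0*(-4) = 0)
z = 0
(291 + 263) + z = (291 + 263) + 0 = 554 + 0 = 554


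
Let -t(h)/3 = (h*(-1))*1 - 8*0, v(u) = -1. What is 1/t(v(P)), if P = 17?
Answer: -⅓ ≈ -0.33333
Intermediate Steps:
t(h) = 3*h (t(h) = -3*((h*(-1))*1 - 8*0) = -3*(-h*1 + 0) = -3*(-h + 0) = -(-3)*h = 3*h)
1/t(v(P)) = 1/(3*(-1)) = 1/(-3) = -⅓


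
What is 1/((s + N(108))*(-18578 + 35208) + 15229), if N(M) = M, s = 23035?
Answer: 1/384883319 ≈ 2.5982e-9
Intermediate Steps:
1/((s + N(108))*(-18578 + 35208) + 15229) = 1/((23035 + 108)*(-18578 + 35208) + 15229) = 1/(23143*16630 + 15229) = 1/(384868090 + 15229) = 1/384883319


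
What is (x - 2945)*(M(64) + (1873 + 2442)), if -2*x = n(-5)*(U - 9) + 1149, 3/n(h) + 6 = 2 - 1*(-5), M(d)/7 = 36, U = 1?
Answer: -32037505/2 ≈ -1.6019e+7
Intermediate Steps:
M(d) = 252 (M(d) = 7*36 = 252)
n(h) = 3 (n(h) = 3/(-6 + (2 - 1*(-5))) = 3/(-6 + (2 + 5)) = 3/(-6 + 7) = 3/1 = 3*1 = 3)
x = -1125/2 (x = -(3*(1 - 9) + 1149)/2 = -(3*(-8) + 1149)/2 = -(-24 + 1149)/2 = -½*1125 = -1125/2 ≈ -562.50)
(x - 2945)*(M(64) + (1873 + 2442)) = (-1125/2 - 2945)*(252 + (1873 + 2442)) = -7015*(252 + 4315)/2 = -7015/2*4567 = -32037505/2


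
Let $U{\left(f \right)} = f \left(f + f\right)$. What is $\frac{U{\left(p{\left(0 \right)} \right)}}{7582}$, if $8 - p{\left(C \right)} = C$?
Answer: $\frac{64}{3791} \approx 0.016882$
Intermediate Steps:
$p{\left(C \right)} = 8 - C$
$U{\left(f \right)} = 2 f^{2}$ ($U{\left(f \right)} = f 2 f = 2 f^{2}$)
$\frac{U{\left(p{\left(0 \right)} \right)}}{7582} = \frac{2 \left(8 - 0\right)^{2}}{7582} = 2 \left(8 + 0\right)^{2} \cdot \frac{1}{7582} = 2 \cdot 8^{2} \cdot \frac{1}{7582} = 2 \cdot 64 \cdot \frac{1}{7582} = 128 \cdot \frac{1}{7582} = \frac{64}{3791}$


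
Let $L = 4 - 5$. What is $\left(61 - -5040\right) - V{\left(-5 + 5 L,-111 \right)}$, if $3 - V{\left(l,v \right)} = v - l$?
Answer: $4997$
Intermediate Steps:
$L = -1$
$V{\left(l,v \right)} = 3 + l - v$ ($V{\left(l,v \right)} = 3 - \left(v - l\right) = 3 + \left(l - v\right) = 3 + l - v$)
$\left(61 - -5040\right) - V{\left(-5 + 5 L,-111 \right)} = \left(61 - -5040\right) - \left(3 + \left(-5 + 5 \left(-1\right)\right) - -111\right) = \left(61 + 5040\right) - \left(3 - 10 + 111\right) = 5101 - \left(3 - 10 + 111\right) = 5101 - 104 = 4997$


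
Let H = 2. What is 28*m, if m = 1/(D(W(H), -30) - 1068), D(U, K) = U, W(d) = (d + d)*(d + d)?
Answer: -7/263 ≈ -0.026616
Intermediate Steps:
W(d) = 4*d² (W(d) = (2*d)*(2*d) = 4*d²)
m = -1/1052 (m = 1/(4*2² - 1068) = 1/(4*4 - 1068) = 1/(16 - 1068) = 1/(-1052) = -1/1052 ≈ -0.00095057)
28*m = 28*(-1/1052) = -7/263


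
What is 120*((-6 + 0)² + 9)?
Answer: 5400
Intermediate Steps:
120*((-6 + 0)² + 9) = 120*((-6)² + 9) = 120*(36 + 9) = 120*45 = 5400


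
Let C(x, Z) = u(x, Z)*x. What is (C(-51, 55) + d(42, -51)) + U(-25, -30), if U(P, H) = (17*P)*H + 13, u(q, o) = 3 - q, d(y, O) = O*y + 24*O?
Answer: 6643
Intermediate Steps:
d(y, O) = 24*O + O*y
U(P, H) = 13 + 17*H*P (U(P, H) = 17*H*P + 13 = 13 + 17*H*P)
C(x, Z) = x*(3 - x) (C(x, Z) = (3 - x)*x = x*(3 - x))
(C(-51, 55) + d(42, -51)) + U(-25, -30) = (-51*(3 - 1*(-51)) - 51*(24 + 42)) + (13 + 17*(-30)*(-25)) = (-51*(3 + 51) - 51*66) + (13 + 12750) = (-51*54 - 3366) + 12763 = (-2754 - 3366) + 12763 = -6120 + 12763 = 6643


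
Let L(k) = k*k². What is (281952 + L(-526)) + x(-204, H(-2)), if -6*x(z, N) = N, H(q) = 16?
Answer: -435748880/3 ≈ -1.4525e+8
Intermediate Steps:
L(k) = k³
x(z, N) = -N/6
(281952 + L(-526)) + x(-204, H(-2)) = (281952 + (-526)³) - ⅙*16 = (281952 - 145531576) - 8/3 = -145249624 - 8/3 = -435748880/3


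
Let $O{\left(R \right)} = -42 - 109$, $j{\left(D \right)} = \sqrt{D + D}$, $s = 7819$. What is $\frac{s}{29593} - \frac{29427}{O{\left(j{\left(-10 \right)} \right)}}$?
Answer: $\frac{872013880}{4468543} \approx 195.15$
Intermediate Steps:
$j{\left(D \right)} = \sqrt{2} \sqrt{D}$ ($j{\left(D \right)} = \sqrt{2 D} = \sqrt{2} \sqrt{D}$)
$O{\left(R \right)} = -151$
$\frac{s}{29593} - \frac{29427}{O{\left(j{\left(-10 \right)} \right)}} = \frac{7819}{29593} - \frac{29427}{-151} = 7819 \cdot \frac{1}{29593} - - \frac{29427}{151} = \frac{7819}{29593} + \frac{29427}{151} = \frac{872013880}{4468543}$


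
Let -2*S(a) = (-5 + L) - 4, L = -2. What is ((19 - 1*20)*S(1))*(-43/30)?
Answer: 473/60 ≈ 7.8833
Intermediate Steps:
S(a) = 11/2 (S(a) = -((-5 - 2) - 4)/2 = -(-7 - 4)/2 = -½*(-11) = 11/2)
((19 - 1*20)*S(1))*(-43/30) = ((19 - 1*20)*(11/2))*(-43/30) = ((19 - 20)*(11/2))*(-43*1/30) = -1*11/2*(-43/30) = -11/2*(-43/30) = 473/60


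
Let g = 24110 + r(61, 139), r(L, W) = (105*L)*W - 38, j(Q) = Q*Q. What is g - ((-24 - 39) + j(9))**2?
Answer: 914043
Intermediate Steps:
j(Q) = Q**2
r(L, W) = -38 + 105*L*W (r(L, W) = 105*L*W - 38 = -38 + 105*L*W)
g = 914367 (g = 24110 + (-38 + 105*61*139) = 24110 + (-38 + 890295) = 24110 + 890257 = 914367)
g - ((-24 - 39) + j(9))**2 = 914367 - ((-24 - 39) + 9**2)**2 = 914367 - (-63 + 81)**2 = 914367 - 1*18**2 = 914367 - 1*324 = 914367 - 324 = 914043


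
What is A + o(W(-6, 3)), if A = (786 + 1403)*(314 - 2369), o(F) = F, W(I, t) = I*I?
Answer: -4498359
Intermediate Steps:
W(I, t) = I**2
A = -4498395 (A = 2189*(-2055) = -4498395)
A + o(W(-6, 3)) = -4498395 + (-6)**2 = -4498395 + 36 = -4498359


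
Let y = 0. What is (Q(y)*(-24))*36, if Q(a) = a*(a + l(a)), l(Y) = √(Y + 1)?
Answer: 0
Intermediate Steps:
l(Y) = √(1 + Y)
Q(a) = a*(a + √(1 + a))
(Q(y)*(-24))*36 = ((0*(0 + √(1 + 0)))*(-24))*36 = ((0*(0 + √1))*(-24))*36 = ((0*(0 + 1))*(-24))*36 = ((0*1)*(-24))*36 = (0*(-24))*36 = 0*36 = 0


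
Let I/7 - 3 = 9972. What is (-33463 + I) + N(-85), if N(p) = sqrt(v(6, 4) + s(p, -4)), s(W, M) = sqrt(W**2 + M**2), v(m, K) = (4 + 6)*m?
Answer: 36362 + sqrt(60 + sqrt(7241)) ≈ 36374.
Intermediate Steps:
I = 69825 (I = 21 + 7*9972 = 21 + 69804 = 69825)
v(m, K) = 10*m
s(W, M) = sqrt(M**2 + W**2)
N(p) = sqrt(60 + sqrt(16 + p**2)) (N(p) = sqrt(10*6 + sqrt((-4)**2 + p**2)) = sqrt(60 + sqrt(16 + p**2)))
(-33463 + I) + N(-85) = (-33463 + 69825) + sqrt(60 + sqrt(16 + (-85)**2)) = 36362 + sqrt(60 + sqrt(16 + 7225)) = 36362 + sqrt(60 + sqrt(7241))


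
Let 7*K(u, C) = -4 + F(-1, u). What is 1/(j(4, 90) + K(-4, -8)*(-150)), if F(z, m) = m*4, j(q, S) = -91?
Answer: 7/2363 ≈ 0.0029623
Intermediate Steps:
F(z, m) = 4*m
K(u, C) = -4/7 + 4*u/7 (K(u, C) = (-4 + 4*u)/7 = -4/7 + 4*u/7)
1/(j(4, 90) + K(-4, -8)*(-150)) = 1/(-91 + (-4/7 + (4/7)*(-4))*(-150)) = 1/(-91 + (-4/7 - 16/7)*(-150)) = 1/(-91 - 20/7*(-150)) = 1/(-91 + 3000/7) = 1/(2363/7) = 7/2363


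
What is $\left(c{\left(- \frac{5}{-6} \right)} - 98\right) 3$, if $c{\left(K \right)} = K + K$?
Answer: $-289$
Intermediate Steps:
$c{\left(K \right)} = 2 K$
$\left(c{\left(- \frac{5}{-6} \right)} - 98\right) 3 = \left(2 \left(- \frac{5}{-6}\right) - 98\right) 3 = \left(2 \left(\left(-5\right) \left(- \frac{1}{6}\right)\right) - 98\right) 3 = \left(2 \cdot \frac{5}{6} - 98\right) 3 = \left(\frac{5}{3} - 98\right) 3 = \left(- \frac{289}{3}\right) 3 = -289$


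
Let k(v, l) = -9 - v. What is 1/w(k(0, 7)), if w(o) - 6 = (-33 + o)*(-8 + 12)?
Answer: -1/162 ≈ -0.0061728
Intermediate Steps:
w(o) = -126 + 4*o (w(o) = 6 + (-33 + o)*(-8 + 12) = 6 + (-33 + o)*4 = 6 + (-132 + 4*o) = -126 + 4*o)
1/w(k(0, 7)) = 1/(-126 + 4*(-9 - 1*0)) = 1/(-126 + 4*(-9 + 0)) = 1/(-126 + 4*(-9)) = 1/(-126 - 36) = 1/(-162) = -1/162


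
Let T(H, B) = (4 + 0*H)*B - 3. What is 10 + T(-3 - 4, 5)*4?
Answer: 78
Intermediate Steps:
T(H, B) = -3 + 4*B (T(H, B) = (4 + 0)*B - 3 = 4*B - 3 = -3 + 4*B)
10 + T(-3 - 4, 5)*4 = 10 + (-3 + 4*5)*4 = 10 + (-3 + 20)*4 = 10 + 17*4 = 10 + 68 = 78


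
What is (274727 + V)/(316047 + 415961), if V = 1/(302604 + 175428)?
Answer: 131328297265/349923248256 ≈ 0.37531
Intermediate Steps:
V = 1/478032 ≈ 2.0919e-6
(274727 + V)/(316047 + 415961) = (274727 + 1/478032)/(316047 + 415961) = (131328297265/478032)/732008 = (131328297265/478032)*(1/732008) = 131328297265/349923248256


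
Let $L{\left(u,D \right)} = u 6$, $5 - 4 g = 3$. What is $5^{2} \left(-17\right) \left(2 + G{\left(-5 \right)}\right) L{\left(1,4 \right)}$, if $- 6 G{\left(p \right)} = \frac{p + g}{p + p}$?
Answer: $- \frac{19635}{4} \approx -4908.8$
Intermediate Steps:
$g = \frac{1}{2}$ ($g = \frac{5}{4} - \frac{3}{4} = \frac{1}{2} \approx 0.5$)
$L{\left(u,D \right)} = 6 u$
$G{\left(p \right)} = - \frac{\frac{1}{2} + p}{12 p}$ ($G{\left(p \right)} = - \frac{\left(p + \frac{1}{2}\right) \frac{1}{p + p}}{6} = - \frac{\left(\frac{1}{2} + p\right) \frac{1}{2 p}}{6} = - \frac{\frac{1}{2} \frac{1}{p} \left(\frac{1}{2} + p\right)}{6} = - \frac{\frac{1}{2} + p}{12 p}$)
$5^{2} \left(-17\right) \left(2 + G{\left(-5 \right)}\right) L{\left(1,4 \right)} = 5^{2} \left(-17\right) \left(2 + \frac{-1 - -10}{24 \left(-5\right)}\right) 6 \cdot 1 = 25 \left(-17\right) \left(2 + \frac{1}{24} \left(- \frac{1}{5}\right) \left(-1 + 10\right)\right) 6 = - 425 \left(2 + \frac{1}{24} \left(- \frac{1}{5}\right) 9\right) 6 = - 425 \left(2 - \frac{3}{40}\right) 6 = - 425 \cdot \frac{77}{40} \cdot 6 = \left(-425\right) \frac{231}{20} = - \frac{19635}{4}$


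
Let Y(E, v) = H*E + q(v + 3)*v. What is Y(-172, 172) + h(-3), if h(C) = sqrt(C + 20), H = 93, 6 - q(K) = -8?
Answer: -13588 + sqrt(17) ≈ -13584.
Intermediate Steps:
q(K) = 14 (q(K) = 6 - 1*(-8) = 6 + 8 = 14)
Y(E, v) = 14*v + 93*E (Y(E, v) = 93*E + 14*v = 14*v + 93*E)
h(C) = sqrt(20 + C)
Y(-172, 172) + h(-3) = (14*172 + 93*(-172)) + sqrt(20 - 3) = (2408 - 15996) + sqrt(17) = -13588 + sqrt(17)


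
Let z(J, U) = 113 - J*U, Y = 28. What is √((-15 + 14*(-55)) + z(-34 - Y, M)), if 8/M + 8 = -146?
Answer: 2*I*√1000846/77 ≈ 25.985*I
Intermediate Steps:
M = -4/77 (M = 8/(-8 - 146) = 8/(-154) = 8*(-1/154) = -4/77 ≈ -0.051948)
z(J, U) = 113 - J*U
√((-15 + 14*(-55)) + z(-34 - Y, M)) = √((-15 + 14*(-55)) + (113 - 1*(-34 - 1*28)*(-4/77))) = √((-15 - 770) + (113 - 1*(-34 - 28)*(-4/77))) = √(-785 + (113 - 1*(-62)*(-4/77))) = √(-785 + (113 - 248/77)) = √(-785 + 8453/77) = √(-51992/77) = 2*I*√1000846/77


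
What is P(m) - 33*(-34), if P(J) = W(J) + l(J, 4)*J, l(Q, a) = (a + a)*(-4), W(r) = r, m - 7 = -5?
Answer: 1060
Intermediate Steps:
m = 2 (m = 7 - 5 = 2)
l(Q, a) = -8*a (l(Q, a) = (2*a)*(-4) = -8*a)
P(J) = -31*J (P(J) = J + (-8*4)*J = J - 32*J = -31*J)
P(m) - 33*(-34) = -31*2 - 33*(-34) = -62 + 1122 = 1060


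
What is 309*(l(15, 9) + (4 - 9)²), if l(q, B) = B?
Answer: 10506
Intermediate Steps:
309*(l(15, 9) + (4 - 9)²) = 309*(9 + (4 - 9)²) = 309*(9 + (-5)²) = 309*(9 + 25) = 309*34 = 10506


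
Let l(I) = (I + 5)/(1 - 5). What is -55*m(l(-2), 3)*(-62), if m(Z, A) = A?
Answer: 10230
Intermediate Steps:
l(I) = -5/4 - I/4 (l(I) = (5 + I)/(-4) = (5 + I)*(-1/4) = -5/4 - I/4)
-55*m(l(-2), 3)*(-62) = -55*3*(-62) = -165*(-62) = 10230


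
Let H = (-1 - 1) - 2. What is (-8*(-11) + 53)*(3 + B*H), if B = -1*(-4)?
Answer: -1833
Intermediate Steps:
B = 4
H = -4 (H = -2 - 2 = -4)
(-8*(-11) + 53)*(3 + B*H) = (-8*(-11) + 53)*(3 + 4*(-4)) = (88 + 53)*(3 - 16) = 141*(-13) = -1833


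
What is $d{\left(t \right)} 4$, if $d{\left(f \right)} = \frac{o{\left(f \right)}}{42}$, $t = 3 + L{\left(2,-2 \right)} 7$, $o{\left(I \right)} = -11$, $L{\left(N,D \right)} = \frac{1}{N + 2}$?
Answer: $- \frac{22}{21} \approx -1.0476$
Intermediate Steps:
$L{\left(N,D \right)} = \frac{1}{2 + N}$
$t = \frac{19}{4}$ ($t = 3 + \frac{1}{2 + 2} \cdot 7 = 3 + \frac{1}{4} \cdot 7 = 3 + \frac{7}{4} = \frac{19}{4} \approx 4.75$)
$d{\left(f \right)} = - \frac{11}{42}$
$d{\left(t \right)} 4 = \left(- \frac{11}{42}\right) 4 = - \frac{22}{21}$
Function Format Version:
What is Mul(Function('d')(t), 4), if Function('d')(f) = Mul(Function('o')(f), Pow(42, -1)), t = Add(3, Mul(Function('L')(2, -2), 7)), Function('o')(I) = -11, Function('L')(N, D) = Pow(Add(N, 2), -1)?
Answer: Rational(-22, 21) ≈ -1.0476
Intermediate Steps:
Function('L')(N, D) = Pow(Add(2, N), -1)
t = Rational(19, 4) (t = Add(3, Mul(Pow(Add(2, 2), -1), 7)) = Add(3, Mul(Pow(4, -1), 7)) = Add(3, Mul(Rational(1, 4), 7)) = Add(3, Rational(7, 4)) = Rational(19, 4) ≈ 4.7500)
Function('d')(f) = Rational(-11, 42) (Function('d')(f) = Mul(-11, Pow(42, -1)) = Mul(-11, Rational(1, 42)) = Rational(-11, 42))
Mul(Function('d')(t), 4) = Mul(Rational(-11, 42), 4) = Rational(-22, 21)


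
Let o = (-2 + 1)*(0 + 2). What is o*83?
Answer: -166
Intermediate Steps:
o = -2 (o = -1*2 = -2)
o*83 = -2*83 = -166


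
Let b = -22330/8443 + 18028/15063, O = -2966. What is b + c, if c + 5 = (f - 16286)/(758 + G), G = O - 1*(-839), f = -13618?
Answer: 2680475942197/174105188421 ≈ 15.396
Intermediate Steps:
b = -184146386/127176909 (b = -22330*1/8443 + 18028*(1/15063) = -22330/8443 + 18028/15063 = -184146386/127176909 ≈ -1.4480)
G = -2127 (G = -2966 - 1*(-839) = -2966 + 839 = -2127)
c = 23059/1369 (c = -5 + (-13618 - 16286)/(758 - 2127) = -5 - 29904/(-1369) = -5 - 29904*(-1/1369) = -5 + 29904/1369 = 23059/1369 ≈ 16.844)
b + c = -184146386/127176909 + 23059/1369 = 2680475942197/174105188421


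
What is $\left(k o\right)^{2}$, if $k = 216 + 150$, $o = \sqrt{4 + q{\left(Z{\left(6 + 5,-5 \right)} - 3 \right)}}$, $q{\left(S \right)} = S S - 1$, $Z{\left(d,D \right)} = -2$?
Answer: $3750768$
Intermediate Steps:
$q{\left(S \right)} = -1 + S^{2}$ ($q{\left(S \right)} = S^{2} - 1 = -1 + S^{2}$)
$o = 2 \sqrt{7}$ ($o = \sqrt{4 - \left(1 - \left(-2 - 3\right)^{2}\right)} = \sqrt{4 - \left(1 - \left(-5\right)^{2}\right)} = \sqrt{4 + \left(-1 + 25\right)} = \sqrt{4 + 24} = \sqrt{28} = 2 \sqrt{7} \approx 5.2915$)
$k = 366$
$\left(k o\right)^{2} = \left(366 \cdot 2 \sqrt{7}\right)^{2} = \left(732 \sqrt{7}\right)^{2} = 3750768$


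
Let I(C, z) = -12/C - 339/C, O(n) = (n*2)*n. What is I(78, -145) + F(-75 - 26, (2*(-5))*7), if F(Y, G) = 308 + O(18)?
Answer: 1903/2 ≈ 951.50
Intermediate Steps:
O(n) = 2*n**2 (O(n) = (2*n)*n = 2*n**2)
F(Y, G) = 956 (F(Y, G) = 308 + 2*18**2 = 308 + 2*324 = 308 + 648 = 956)
I(C, z) = -351/C
I(78, -145) + F(-75 - 26, (2*(-5))*7) = -351/78 + 956 = -351*1/78 + 956 = -9/2 + 956 = 1903/2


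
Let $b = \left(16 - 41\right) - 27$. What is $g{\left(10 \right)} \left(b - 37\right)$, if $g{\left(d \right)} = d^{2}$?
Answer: $-8900$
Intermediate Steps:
$b = -52$ ($b = -25 - 27 = -52$)
$g{\left(10 \right)} \left(b - 37\right) = 10^{2} \left(-52 - 37\right) = 100 \left(-89\right) = -8900$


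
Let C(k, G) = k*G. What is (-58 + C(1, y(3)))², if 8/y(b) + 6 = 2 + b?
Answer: 4356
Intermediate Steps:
y(b) = 8/(-4 + b) (y(b) = 8/(-6 + (2 + b)) = 8/(-4 + b))
C(k, G) = G*k
(-58 + C(1, y(3)))² = (-58 + (8/(-4 + 3))*1)² = (-58 + (8/(-1))*1)² = (-58 + (8*(-1))*1)² = (-58 - 8*1)² = (-58 - 8)² = (-66)² = 4356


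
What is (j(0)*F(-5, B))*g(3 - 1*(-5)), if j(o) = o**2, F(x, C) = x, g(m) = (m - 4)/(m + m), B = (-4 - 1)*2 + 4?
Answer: 0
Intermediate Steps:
B = -6 (B = -5*2 + 4 = -10 + 4 = -6)
g(m) = (-4 + m)/(2*m) (g(m) = (-4 + m)/((2*m)) = (-4 + m)*(1/(2*m)) = (-4 + m)/(2*m))
(j(0)*F(-5, B))*g(3 - 1*(-5)) = (0**2*(-5))*((-4 + (3 - 1*(-5)))/(2*(3 - 1*(-5)))) = (0*(-5))*((-4 + (3 + 5))/(2*(3 + 5))) = 0*((1/2)*(-4 + 8)/8) = 0*((1/2)*(1/8)*4) = 0*(1/4) = 0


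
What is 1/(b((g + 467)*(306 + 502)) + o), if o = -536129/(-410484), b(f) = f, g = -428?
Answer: 410484/12935707937 ≈ 3.1733e-5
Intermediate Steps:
o = 536129/410484 (o = -536129*(-1/410484) = 536129/410484 ≈ 1.3061)
1/(b((g + 467)*(306 + 502)) + o) = 1/((-428 + 467)*(306 + 502) + 536129/410484) = 1/(39*808 + 536129/410484) = 1/(31512 + 536129/410484) = 1/(12935707937/410484) = 410484/12935707937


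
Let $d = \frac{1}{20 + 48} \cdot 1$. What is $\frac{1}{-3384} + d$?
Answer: $\frac{829}{57528} \approx 0.01441$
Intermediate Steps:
$d = \frac{1}{68}$ ($d = \frac{1}{68} \cdot 1 = \frac{1}{68} \approx 0.014706$)
$\frac{1}{-3384} + d = \frac{1}{-3384} + \frac{1}{68} = - \frac{1}{3384} + \frac{1}{68} = \frac{829}{57528}$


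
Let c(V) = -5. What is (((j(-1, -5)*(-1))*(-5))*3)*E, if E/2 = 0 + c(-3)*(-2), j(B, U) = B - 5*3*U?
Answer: 22200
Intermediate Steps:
j(B, U) = B - 15*U
E = 20 (E = 2*(0 - 5*(-2)) = 2*(0 + 10) = 2*10 = 20)
(((j(-1, -5)*(-1))*(-5))*3)*E = ((((-1 - 15*(-5))*(-1))*(-5))*3)*20 = ((((-1 + 75)*(-1))*(-5))*3)*20 = (((74*(-1))*(-5))*3)*20 = (-74*(-5)*3)*20 = (370*3)*20 = 1110*20 = 22200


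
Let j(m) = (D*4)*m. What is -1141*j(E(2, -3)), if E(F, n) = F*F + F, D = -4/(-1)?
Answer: -109536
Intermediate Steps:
D = 4 (D = -4*(-1) = 4)
E(F, n) = F + F**2 (E(F, n) = F**2 + F = F + F**2)
j(m) = 16*m (j(m) = (4*4)*m = 16*m)
-1141*j(E(2, -3)) = -18256*2*(1 + 2) = -18256*2*3 = -18256*6 = -1141*96 = -109536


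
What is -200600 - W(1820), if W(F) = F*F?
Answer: -3513000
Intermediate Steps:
W(F) = F**2
-200600 - W(1820) = -200600 - 1*1820**2 = -200600 - 1*3312400 = -200600 - 3312400 = -3513000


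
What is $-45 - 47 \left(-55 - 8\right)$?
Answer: $2916$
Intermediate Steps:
$-45 - 47 \left(-55 - 8\right) = -45 - -2961 = -45 + 2961 = 2916$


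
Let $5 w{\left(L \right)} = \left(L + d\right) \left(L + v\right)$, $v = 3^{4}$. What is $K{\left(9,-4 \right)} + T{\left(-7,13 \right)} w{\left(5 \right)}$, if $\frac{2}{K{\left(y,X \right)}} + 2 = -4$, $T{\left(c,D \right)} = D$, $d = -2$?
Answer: $\frac{10057}{15} \approx 670.47$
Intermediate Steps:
$v = 81$
$K{\left(y,X \right)} = - \frac{1}{3}$ ($K{\left(y,X \right)} = \frac{2}{-2 - 4} = \frac{2}{-6} = 2 \left(- \frac{1}{6}\right) = - \frac{1}{3}$)
$w{\left(L \right)} = \frac{\left(-2 + L\right) \left(81 + L\right)}{5}$ ($w{\left(L \right)} = \frac{\left(L - 2\right) \left(L + 81\right)}{5} = \frac{\left(-2 + L\right) \left(81 + L\right)}{5}$)
$K{\left(9,-4 \right)} + T{\left(-7,13 \right)} w{\left(5 \right)} = - \frac{1}{3} + 13 \left(- \frac{162}{5} + \frac{5^{2}}{5} + \frac{79}{5} \cdot 5\right) = - \frac{1}{3} + 13 \left(- \frac{162}{5} + \frac{1}{5} \cdot 25 + 79\right) = - \frac{1}{3} + 13 \left(- \frac{162}{5} + 5 + 79\right) = - \frac{1}{3} + 13 \cdot \frac{258}{5} = - \frac{1}{3} + \frac{3354}{5} = \frac{10057}{15}$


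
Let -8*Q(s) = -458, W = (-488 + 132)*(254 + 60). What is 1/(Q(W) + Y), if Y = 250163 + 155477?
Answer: 4/1622789 ≈ 2.4649e-6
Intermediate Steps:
W = -111784 (W = -356*314 = -111784)
Y = 405640
Q(s) = 229/4 (Q(s) = -1/8*(-458) = 229/4)
1/(Q(W) + Y) = 1/(229/4 + 405640) = 1/(1622789/4) = 4/1622789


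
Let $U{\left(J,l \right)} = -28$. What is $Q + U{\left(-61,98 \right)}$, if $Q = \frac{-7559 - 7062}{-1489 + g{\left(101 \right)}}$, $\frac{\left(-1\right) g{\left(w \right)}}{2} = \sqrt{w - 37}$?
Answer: $- \frac{27519}{1505} \approx -18.285$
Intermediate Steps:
$g{\left(w \right)} = - 2 \sqrt{-37 + w}$ ($g{\left(w \right)} = - 2 \sqrt{w - 37} = - 2 \sqrt{-37 + w}$)
$Q = \frac{14621}{1505}$ ($Q = \frac{-7559 - 7062}{-1489 - 2 \sqrt{-37 + 101}} = \frac{-7559 - 7062}{-1489 - 2 \sqrt{64}} = \frac{-7559 - 7062}{-1489 - 16} = \frac{-7559 - 7062}{-1505} = \left(-14621\right) \left(- \frac{1}{1505}\right) = \frac{14621}{1505} \approx 9.715$)
$Q + U{\left(-61,98 \right)} = \frac{14621}{1505} - 28 = - \frac{27519}{1505}$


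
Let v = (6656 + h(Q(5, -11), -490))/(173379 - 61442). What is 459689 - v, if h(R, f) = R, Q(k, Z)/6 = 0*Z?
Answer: 51456200937/111937 ≈ 4.5969e+5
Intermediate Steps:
Q(k, Z) = 0 (Q(k, Z) = 6*(0*Z) = 6*0 = 0)
v = 6656/111937 (v = (6656 + 0)/(173379 - 61442) = 6656/111937 ≈ 0.059462)
459689 - v = 459689 - 1*6656/111937 = 459689 - 6656/111937 = 51456200937/111937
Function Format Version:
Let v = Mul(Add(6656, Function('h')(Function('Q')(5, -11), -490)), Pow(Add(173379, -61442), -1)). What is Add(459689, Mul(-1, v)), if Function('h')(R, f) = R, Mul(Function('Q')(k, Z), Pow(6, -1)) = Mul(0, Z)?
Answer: Rational(51456200937, 111937) ≈ 4.5969e+5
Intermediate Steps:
Function('Q')(k, Z) = 0 (Function('Q')(k, Z) = Mul(6, Mul(0, Z)) = Mul(6, 0) = 0)
v = Rational(6656, 111937) (v = Mul(Add(6656, 0), Pow(Add(173379, -61442), -1)) = Mul(6656, Pow(111937, -1)) = Mul(6656, Rational(1, 111937)) = Rational(6656, 111937) ≈ 0.059462)
Add(459689, Mul(-1, v)) = Add(459689, Mul(-1, Rational(6656, 111937))) = Add(459689, Rational(-6656, 111937)) = Rational(51456200937, 111937)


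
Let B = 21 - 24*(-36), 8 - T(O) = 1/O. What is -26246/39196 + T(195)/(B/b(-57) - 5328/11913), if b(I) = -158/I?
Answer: -492720690599819/764461439084070 ≈ -0.64453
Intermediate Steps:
T(O) = 8 - 1/O
B = 885 (B = 21 + 864 = 885)
-26246/39196 + T(195)/(B/b(-57) - 5328/11913) = -26246/39196 + (8 - 1/195)/(885/((-158/(-57))) - 5328/11913) = -26246*1/39196 + (8 - 1*1/195)/(885/((-158*(-1/57))) - 5328*1/11913) = -13123/19598 + (8 - 1/195)/(885/(158/57) - 1776/3971) = -13123/19598 + 1559/(195*(885*(57/158) - 1776/3971)) = -13123/19598 + 1559/(195*(50445/158 - 1776/3971)) = -13123/19598 + 1559/(195*(200036487/627418)) = -13123/19598 + (1559/195)*(627418/200036487) = -13123/19598 + 978144662/39007114965 = -492720690599819/764461439084070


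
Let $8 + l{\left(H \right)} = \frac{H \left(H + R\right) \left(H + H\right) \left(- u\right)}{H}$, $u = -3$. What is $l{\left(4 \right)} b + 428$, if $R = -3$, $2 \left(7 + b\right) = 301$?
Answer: $2724$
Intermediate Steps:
$b = \frac{287}{2}$ ($b = -7 + \frac{1}{2} \cdot 301 = -7 + \frac{301}{2} = \frac{287}{2} \approx 143.5$)
$l{\left(H \right)} = -8 + 6 H \left(-3 + H\right)$ ($l{\left(H \right)} = -8 + \frac{H \left(H - 3\right) \left(H + H\right) \left(\left(-1\right) \left(-3\right)\right)}{H} = -8 + \frac{H \left(-3 + H\right) 2 H 3}{H} = -8 + \frac{H 2 H \left(-3 + H\right) 3}{H} = -8 + \frac{2 H^{2} \left(-3 + H\right) 3}{H} = -8 + \frac{6 H^{2} \left(-3 + H\right)}{H} = -8 + 6 H \left(-3 + H\right)$)
$l{\left(4 \right)} b + 428 = \left(-8 - 72 + 6 \cdot 4^{2}\right) \frac{287}{2} + 428 = \left(-8 - 72 + 6 \cdot 16\right) \frac{287}{2} + 428 = \left(-8 - 72 + 96\right) \frac{287}{2} + 428 = 16 \cdot \frac{287}{2} + 428 = 2296 + 428 = 2724$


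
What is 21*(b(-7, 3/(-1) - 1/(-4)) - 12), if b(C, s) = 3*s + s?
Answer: -483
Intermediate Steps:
b(C, s) = 4*s
21*(b(-7, 3/(-1) - 1/(-4)) - 12) = 21*(4*(3/(-1) - 1/(-4)) - 12) = 21*(4*(3*(-1) - 1*(-¼)) - 12) = 21*(4*(-3 + ¼) - 12) = 21*(4*(-11/4) - 12) = 21*(-11 - 12) = 21*(-23) = -483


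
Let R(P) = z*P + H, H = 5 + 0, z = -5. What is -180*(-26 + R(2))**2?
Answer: -172980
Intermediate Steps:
H = 5
R(P) = 5 - 5*P (R(P) = -5*P + 5 = 5 - 5*P)
-180*(-26 + R(2))**2 = -180*(-26 + (5 - 5*2))**2 = -180*(-26 + (5 - 10))**2 = -180*(-26 - 5)**2 = -180*(-31)**2 = -180*961 = -172980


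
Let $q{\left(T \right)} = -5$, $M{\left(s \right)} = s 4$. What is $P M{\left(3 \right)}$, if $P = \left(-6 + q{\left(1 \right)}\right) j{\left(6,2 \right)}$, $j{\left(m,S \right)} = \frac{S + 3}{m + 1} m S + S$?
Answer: $- \frac{9768}{7} \approx -1395.4$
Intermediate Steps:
$M{\left(s \right)} = 4 s$
$j{\left(m,S \right)} = S + \frac{S m \left(3 + S\right)}{1 + m}$ ($j{\left(m,S \right)} = \frac{3 + S}{1 + m} m S + S = \frac{m \left(3 + S\right)}{1 + m} S + S = \frac{S m \left(3 + S\right)}{1 + m} + S = S + \frac{S m \left(3 + S\right)}{1 + m}$)
$P = - \frac{814}{7}$ ($P = \left(-6 - 5\right) \frac{2 \left(1 + 4 \cdot 6 + 2 \cdot 6\right)}{1 + 6} = - 11 \frac{2 \left(1 + 24 + 12\right)}{7} = - 11 \cdot 2 \cdot \frac{1}{7} \cdot 37 = \left(-11\right) \frac{74}{7} = - \frac{814}{7} \approx -116.29$)
$P M{\left(3 \right)} = - \frac{814 \cdot 4 \cdot 3}{7} = \left(- \frac{814}{7}\right) 12 = - \frac{9768}{7}$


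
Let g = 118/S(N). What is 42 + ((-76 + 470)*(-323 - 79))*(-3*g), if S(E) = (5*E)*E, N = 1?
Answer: 56069562/5 ≈ 1.1214e+7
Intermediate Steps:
S(E) = 5*E²
g = 118/5 (g = 118/((5*1²)) = 118/((5*1)) = 118/5 ≈ 23.600)
42 + ((-76 + 470)*(-323 - 79))*(-3*g) = 42 + ((-76 + 470)*(-323 - 79))*(-3*118/5) = 42 + (394*(-402))*(-354/5) = 42 - 158388*(-354/5) = 42 + 56069352/5 = 56069562/5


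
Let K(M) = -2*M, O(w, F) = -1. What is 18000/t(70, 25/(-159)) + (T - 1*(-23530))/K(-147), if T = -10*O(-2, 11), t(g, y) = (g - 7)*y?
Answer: -255350/147 ≈ -1737.1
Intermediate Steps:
t(g, y) = y*(-7 + g) (t(g, y) = (-7 + g)*y = y*(-7 + g))
T = 10 (T = -10*(-1) = 10)
18000/t(70, 25/(-159)) + (T - 1*(-23530))/K(-147) = 18000/(((25/(-159))*(-7 + 70))) + (10 - 1*(-23530))/((-2*(-147))) = 18000/(((25*(-1/159))*63)) + (10 + 23530)/294 = 18000/((-25/159*63)) + 23540*(1/294) = 18000/(-525/53) + 11770/147 = 18000*(-53/525) + 11770/147 = -12720/7 + 11770/147 = -255350/147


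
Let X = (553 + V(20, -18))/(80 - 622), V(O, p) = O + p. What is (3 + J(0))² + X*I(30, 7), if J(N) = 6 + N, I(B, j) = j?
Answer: 40017/542 ≈ 73.832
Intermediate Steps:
X = -555/542 (X = (553 + (20 - 18))/(80 - 622) = (553 + 2)/(-542) = 555*(-1/542) = -555/542 ≈ -1.0240)
(3 + J(0))² + X*I(30, 7) = (3 + (6 + 0))² - 555/542*7 = (3 + 6)² - 3885/542 = 9² - 3885/542 = 81 - 3885/542 = 40017/542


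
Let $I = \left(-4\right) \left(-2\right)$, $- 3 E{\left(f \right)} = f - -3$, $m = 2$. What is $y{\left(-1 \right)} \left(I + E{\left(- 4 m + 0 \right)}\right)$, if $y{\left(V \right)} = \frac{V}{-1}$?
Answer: $\frac{29}{3} \approx 9.6667$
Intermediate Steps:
$y{\left(V \right)} = - V$ ($y{\left(V \right)} = V \left(-1\right) = - V$)
$E{\left(f \right)} = -1 - \frac{f}{3}$ ($E{\left(f \right)} = - \frac{f - -3}{3} = - \frac{f + 3}{3} = - \frac{3 + f}{3} = -1 - \frac{f}{3}$)
$I = 8$
$y{\left(-1 \right)} \left(I + E{\left(- 4 m + 0 \right)}\right) = \left(-1\right) \left(-1\right) \left(8 - \left(1 + \frac{\left(-4\right) 2 + 0}{3}\right)\right) = 1 \left(8 - \left(1 + \frac{-8 + 0}{3}\right)\right) = 1 \left(8 - - \frac{5}{3}\right) = 1 \left(8 + \left(-1 + \frac{8}{3}\right)\right) = 1 \left(8 + \frac{5}{3}\right) = 1 \cdot \frac{29}{3} = \frac{29}{3}$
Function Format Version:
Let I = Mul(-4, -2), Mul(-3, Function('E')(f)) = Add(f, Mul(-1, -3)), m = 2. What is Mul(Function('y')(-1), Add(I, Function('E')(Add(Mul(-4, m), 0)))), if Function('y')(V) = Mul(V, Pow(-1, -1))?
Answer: Rational(29, 3) ≈ 9.6667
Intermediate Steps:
Function('y')(V) = Mul(-1, V) (Function('y')(V) = Mul(V, -1) = Mul(-1, V))
Function('E')(f) = Add(-1, Mul(Rational(-1, 3), f)) (Function('E')(f) = Mul(Rational(-1, 3), Add(f, Mul(-1, -3))) = Mul(Rational(-1, 3), Add(f, 3)) = Mul(Rational(-1, 3), Add(3, f)) = Add(-1, Mul(Rational(-1, 3), f)))
I = 8
Mul(Function('y')(-1), Add(I, Function('E')(Add(Mul(-4, m), 0)))) = Mul(Mul(-1, -1), Add(8, Add(-1, Mul(Rational(-1, 3), Add(Mul(-4, 2), 0))))) = Mul(1, Add(8, Add(-1, Mul(Rational(-1, 3), Add(-8, 0))))) = Mul(1, Add(8, Add(-1, Mul(Rational(-1, 3), -8)))) = Mul(1, Add(8, Add(-1, Rational(8, 3)))) = Mul(1, Add(8, Rational(5, 3))) = Mul(1, Rational(29, 3)) = Rational(29, 3)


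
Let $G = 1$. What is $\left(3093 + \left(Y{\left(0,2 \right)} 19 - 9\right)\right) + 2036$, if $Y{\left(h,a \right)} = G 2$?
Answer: $5158$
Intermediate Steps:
$Y{\left(h,a \right)} = 2$ ($Y{\left(h,a \right)} = 1 \cdot 2 = 2$)
$\left(3093 + \left(Y{\left(0,2 \right)} 19 - 9\right)\right) + 2036 = \left(3093 + \left(2 \cdot 19 - 9\right)\right) + 2036 = \left(3093 + \left(38 - 9\right)\right) + 2036 = \left(3093 + 29\right) + 2036 = 3122 + 2036 = 5158$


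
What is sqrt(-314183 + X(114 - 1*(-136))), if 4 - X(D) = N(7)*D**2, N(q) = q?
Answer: I*sqrt(751679) ≈ 866.99*I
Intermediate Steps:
X(D) = 4 - 7*D**2
sqrt(-314183 + X(114 - 1*(-136))) = sqrt(-314183 + (4 - 7*(114 - 1*(-136))**2)) = sqrt(-314183 + (4 - 7*(114 + 136)**2)) = sqrt(-314183 + (4 - 7*250**2)) = sqrt(-314183 + (4 - 7*62500)) = sqrt(-314183 + (4 - 437500)) = sqrt(-314183 - 437496) = sqrt(-751679) = I*sqrt(751679)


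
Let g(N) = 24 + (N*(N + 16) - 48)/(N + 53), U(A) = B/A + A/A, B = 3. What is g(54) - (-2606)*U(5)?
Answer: 2262236/535 ≈ 4228.5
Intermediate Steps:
U(A) = 1 + 3/A (U(A) = 3/A + A/A = 3/A + 1 = 1 + 3/A)
g(N) = 24 + (-48 + N*(16 + N))/(53 + N) (g(N) = 24 + (N*(16 + N) - 48)/(53 + N) = 24 + (-48 + N*(16 + N))/(53 + N))
g(54) - (-2606)*U(5) = (1224 + 54² + 40*54)/(53 + 54) - (-2606)*(3 + 5)/5 = (1224 + 2916 + 2160)/107 - (-2606)*(⅕)*8 = (1/107)*6300 - (-2606)*8/5 = 6300/107 - 1*(-20848/5) = 6300/107 + 20848/5 = 2262236/535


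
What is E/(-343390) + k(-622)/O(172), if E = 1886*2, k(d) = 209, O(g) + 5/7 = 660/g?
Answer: 93907721/1403420 ≈ 66.913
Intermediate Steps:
O(g) = -5/7 + 660/g
E = 3772
E/(-343390) + k(-622)/O(172) = 3772/(-343390) + 209/(-5/7 + 660/172) = 3772*(-1/343390) + 209/(-5/7 + 660*(1/172)) = -82/7465 + 209/(-5/7 + 165/43) = -82/7465 + 209/(940/301) = -82/7465 + 209*(301/940) = -82/7465 + 62909/940 = 93907721/1403420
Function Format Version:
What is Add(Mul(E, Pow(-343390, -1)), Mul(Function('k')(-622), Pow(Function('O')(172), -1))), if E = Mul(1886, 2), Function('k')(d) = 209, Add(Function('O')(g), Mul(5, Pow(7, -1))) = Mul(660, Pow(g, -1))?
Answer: Rational(93907721, 1403420) ≈ 66.913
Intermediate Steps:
Function('O')(g) = Add(Rational(-5, 7), Mul(660, Pow(g, -1)))
E = 3772
Add(Mul(E, Pow(-343390, -1)), Mul(Function('k')(-622), Pow(Function('O')(172), -1))) = Add(Mul(3772, Pow(-343390, -1)), Mul(209, Pow(Add(Rational(-5, 7), Mul(660, Pow(172, -1))), -1))) = Add(Mul(3772, Rational(-1, 343390)), Mul(209, Pow(Add(Rational(-5, 7), Mul(660, Rational(1, 172))), -1))) = Add(Rational(-82, 7465), Mul(209, Pow(Add(Rational(-5, 7), Rational(165, 43)), -1))) = Add(Rational(-82, 7465), Mul(209, Pow(Rational(940, 301), -1))) = Add(Rational(-82, 7465), Mul(209, Rational(301, 940))) = Add(Rational(-82, 7465), Rational(62909, 940)) = Rational(93907721, 1403420)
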